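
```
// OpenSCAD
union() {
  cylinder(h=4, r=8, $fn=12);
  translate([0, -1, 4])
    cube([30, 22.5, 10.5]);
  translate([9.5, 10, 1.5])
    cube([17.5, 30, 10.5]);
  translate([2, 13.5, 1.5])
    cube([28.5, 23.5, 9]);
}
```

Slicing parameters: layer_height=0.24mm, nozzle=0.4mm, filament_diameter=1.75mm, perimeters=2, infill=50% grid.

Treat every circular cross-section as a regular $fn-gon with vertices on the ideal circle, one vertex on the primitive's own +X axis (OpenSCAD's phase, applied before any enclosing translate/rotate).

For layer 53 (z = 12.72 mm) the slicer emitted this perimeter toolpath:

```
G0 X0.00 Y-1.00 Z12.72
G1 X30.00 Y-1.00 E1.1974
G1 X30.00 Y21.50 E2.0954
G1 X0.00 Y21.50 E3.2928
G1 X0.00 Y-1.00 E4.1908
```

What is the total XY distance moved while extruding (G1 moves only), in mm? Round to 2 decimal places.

105.00 mm

Sum the Euclidean lengths of each G1 segment: total = 105.00 mm.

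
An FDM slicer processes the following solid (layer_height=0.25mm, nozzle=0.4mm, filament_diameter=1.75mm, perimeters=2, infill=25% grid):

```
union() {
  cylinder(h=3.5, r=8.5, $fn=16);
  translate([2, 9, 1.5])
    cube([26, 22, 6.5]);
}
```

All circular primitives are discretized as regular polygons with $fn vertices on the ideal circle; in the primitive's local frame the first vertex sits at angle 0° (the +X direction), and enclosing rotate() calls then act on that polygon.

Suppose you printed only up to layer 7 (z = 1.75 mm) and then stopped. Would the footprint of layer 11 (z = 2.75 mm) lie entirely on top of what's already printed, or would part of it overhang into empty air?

entirely on top

Compare the two slices. At z = 1.75: the r=8.5 cylinder contributes a regular 16-gon of circumradius 8.5 (area = (16/2)·8.500²·sin(360°/16) = 221.19 mm²); the cube at (2, 9) is present — its section is the full 26×22 rectangle (area 572.00 mm²); Taking the union: the 2 present regions are separate (no shared area or edge), so areas and boundary lengths simply add and each stays a separate island — area = 793.19 mm². At z = 2.75: the cylinder: section is a regular 16-gon, circumradius r=8.5 (area = (16/2)·8.500²·sin(360°/16) = 221.19 mm²); the cube at (2, 9) (footprint 26×22) is included at this height (area 572.00 mm²); Merging all regions: the 2 present regions are separate (no shared area or edge), so areas and boundary lengths simply add and each stays a separate island — area = 793.19 mm². Checking containment: the cross-section at z = 2.75 is a subset of the cross-section at z = 1.75.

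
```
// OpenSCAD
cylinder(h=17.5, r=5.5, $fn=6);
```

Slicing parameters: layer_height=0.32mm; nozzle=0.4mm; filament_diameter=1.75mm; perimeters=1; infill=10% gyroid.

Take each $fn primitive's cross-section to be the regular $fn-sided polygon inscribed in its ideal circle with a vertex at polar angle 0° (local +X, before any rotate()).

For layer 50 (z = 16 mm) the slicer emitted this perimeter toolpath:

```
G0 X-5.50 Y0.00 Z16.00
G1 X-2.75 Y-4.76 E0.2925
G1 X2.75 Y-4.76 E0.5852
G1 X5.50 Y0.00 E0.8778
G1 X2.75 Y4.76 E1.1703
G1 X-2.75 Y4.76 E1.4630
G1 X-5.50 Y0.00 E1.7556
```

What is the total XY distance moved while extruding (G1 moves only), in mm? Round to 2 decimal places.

32.99 mm

Sum the Euclidean lengths of each G1 segment: total = 32.99 mm.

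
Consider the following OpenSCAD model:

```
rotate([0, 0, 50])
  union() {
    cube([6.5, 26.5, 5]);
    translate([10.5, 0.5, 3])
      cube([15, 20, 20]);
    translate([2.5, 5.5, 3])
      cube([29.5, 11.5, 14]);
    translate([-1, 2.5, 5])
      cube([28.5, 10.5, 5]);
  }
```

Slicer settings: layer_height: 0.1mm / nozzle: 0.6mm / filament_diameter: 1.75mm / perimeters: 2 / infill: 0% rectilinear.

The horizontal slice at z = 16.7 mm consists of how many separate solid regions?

At z = 16.7 mm: the cube does not reach this height (z outside [0, 5]); the cube at (10.5, 0.5) is present — its section is the full 15×20 rectangle; the 29.5×11.5 cube at (2.5, 5.5) contributes its full rectangle; the cube at (-1, 2.5) is not intersected at this z (z outside [5, 10]); Merging all regions: the regions partially overlap (shared area 172.50 mm²), so overlapping operands fuse into one piece — 1 connected region; (rotated 50° about Z; rotation is an isometry so areas/perimeters/island counts are preserved). The result has 1 disconnected region.

1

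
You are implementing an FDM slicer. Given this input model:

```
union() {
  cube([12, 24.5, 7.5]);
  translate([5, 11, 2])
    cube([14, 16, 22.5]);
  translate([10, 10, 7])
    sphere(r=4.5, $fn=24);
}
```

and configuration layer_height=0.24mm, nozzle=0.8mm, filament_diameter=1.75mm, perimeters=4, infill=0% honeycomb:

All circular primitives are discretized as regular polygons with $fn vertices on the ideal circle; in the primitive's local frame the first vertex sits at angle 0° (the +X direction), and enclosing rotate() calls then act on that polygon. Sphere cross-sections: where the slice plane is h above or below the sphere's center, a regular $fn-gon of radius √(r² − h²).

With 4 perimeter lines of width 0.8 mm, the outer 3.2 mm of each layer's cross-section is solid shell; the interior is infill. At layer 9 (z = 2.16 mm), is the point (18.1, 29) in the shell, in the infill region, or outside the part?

outside

At z = 2.16 mm: the cube is present — its section is the full 12×24.5 rectangle; the 14×16 cube at (5, 11) contributes its full rectangle; the sphere at (10, 10) does not reach this height (|z−center|=4.840 > r=4.5); Taking the union: the regions partially overlap (shared area 94.50 mm²), so overlapping operands fuse into one piece — 1 connected region. Overall, the cross-section is a single solid region. The nearest boundary edge runs (5.00, 27.00)→(19.00, 27.00); distance from the point to it = 2.00 mm. The point is not inside any of the regions above, so it lies outside the cross-section (2.00 mm from the nearest boundary).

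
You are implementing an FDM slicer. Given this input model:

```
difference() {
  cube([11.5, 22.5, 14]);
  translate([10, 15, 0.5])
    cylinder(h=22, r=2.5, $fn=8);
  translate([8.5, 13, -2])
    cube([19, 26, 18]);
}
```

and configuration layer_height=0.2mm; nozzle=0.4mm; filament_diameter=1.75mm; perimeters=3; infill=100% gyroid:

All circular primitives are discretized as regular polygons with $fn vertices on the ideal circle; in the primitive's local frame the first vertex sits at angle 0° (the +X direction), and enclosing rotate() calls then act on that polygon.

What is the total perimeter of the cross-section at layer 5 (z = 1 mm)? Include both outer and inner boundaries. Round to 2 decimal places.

At z = 1 mm: the 11.5×22.5 cube contributes its full rectangle (perimeter 68.00 mm); the r=2.5 cylinder at (10, 15) contributes a regular 8-gon of circumradius 2.5 (perimeter = 2·8·2.500·sin(180°/8) = 15.31 mm); the cube at (8.5, 13) (footprint 19×26) is included at this height (perimeter 90.00 mm); After the difference (first − rest): starting from the 11.5×22.5 cube, the r=2.5 cylinder at (10, 15) partially overlaps it — only the 15.41 mm² overlap (of its 17.68 mm²) is removed, clipping the outline; the 19×26 cube at (8.5, 13) partially overlaps it — only the 15.97 mm² overlap (of its 494.00 mm²) is removed, clipping the outline — boundary = 68.85 mm. Overall, the cross-section is a single solid region. Total boundary length (outer) = 68.85 mm.

68.85 mm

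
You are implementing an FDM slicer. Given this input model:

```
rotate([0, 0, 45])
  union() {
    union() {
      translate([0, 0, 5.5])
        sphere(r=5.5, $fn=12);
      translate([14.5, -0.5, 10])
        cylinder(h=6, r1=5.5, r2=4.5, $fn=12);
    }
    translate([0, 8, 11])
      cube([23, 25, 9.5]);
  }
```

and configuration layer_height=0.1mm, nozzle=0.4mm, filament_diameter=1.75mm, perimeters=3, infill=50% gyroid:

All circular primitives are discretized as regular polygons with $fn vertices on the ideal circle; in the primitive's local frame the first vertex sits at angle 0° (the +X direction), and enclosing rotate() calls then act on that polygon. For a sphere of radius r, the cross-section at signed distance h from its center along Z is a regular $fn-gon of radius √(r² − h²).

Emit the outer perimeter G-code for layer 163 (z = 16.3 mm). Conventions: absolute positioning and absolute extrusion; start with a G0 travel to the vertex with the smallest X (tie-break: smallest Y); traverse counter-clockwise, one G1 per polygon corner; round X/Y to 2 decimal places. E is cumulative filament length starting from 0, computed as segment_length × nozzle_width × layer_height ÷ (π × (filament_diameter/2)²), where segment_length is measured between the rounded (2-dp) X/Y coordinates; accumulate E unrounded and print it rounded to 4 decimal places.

G0 X-23.33 Y23.33 Z16.30
G1 X-5.66 Y5.66 E0.4156
G1 X10.61 Y21.92 E0.7981
G1 X-7.07 Y39.60 E1.2139
G1 X-23.33 Y23.33 E1.5964

At z = 16.3 mm: the sphere is absent (|z−center|=10.800 > r=5.5); the cone at (14.5, -0.5) is not intersected at this z (z outside [10, 16]); Merging all regions: nothing is present at this height; the cube at (0, 8) is present — its section is the full 23×25 rectangle; Taking the union: only the 23×25 cube at (0, 8) is present, so the union is just that shape — 1 connected region; (whole slice rotated 45° about Z — lengths, areas and connectivity unchanged). The outline is a single polygon with 4 vertices. Extrusion per mm of travel: 0.4 × 0.1 / (π × 0.875²) = 0.016630. Accumulating E over each segment gives final E = 1.5964.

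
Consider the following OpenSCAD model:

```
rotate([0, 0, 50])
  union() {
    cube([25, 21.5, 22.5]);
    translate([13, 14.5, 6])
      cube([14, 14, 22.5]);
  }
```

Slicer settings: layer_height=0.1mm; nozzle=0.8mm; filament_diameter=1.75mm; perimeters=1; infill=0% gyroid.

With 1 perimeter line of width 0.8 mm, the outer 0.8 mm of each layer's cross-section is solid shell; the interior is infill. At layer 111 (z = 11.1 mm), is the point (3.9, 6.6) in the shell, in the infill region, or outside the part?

infill

At z = 11.1 mm: the 25×21.5 cube contributes its full rectangle; the cube at (13, 14.5) is present — its section is the full 14×14 rectangle; Taking the union: the regions partially overlap (shared area 84.00 mm²), so overlapping operands fuse into one piece — 1 connected region; (rotated 50° about Z; rotation is an isometry so areas/perimeters/island counts are preserved). Overall, the cross-section is a single solid region. Undo the 50° rotation: the query point maps to (7.563, 1.255) in the un-rotated model frame. The nearest boundary edge runs (25.00, 0.00)→(0.00, 0.00); distance from the point to it = 1.25 mm. The point is inside the cross-section and 1.25 mm from the nearest boundary — more than the 0.8 mm shell width (1 × 0.8), so it's in the infill interior.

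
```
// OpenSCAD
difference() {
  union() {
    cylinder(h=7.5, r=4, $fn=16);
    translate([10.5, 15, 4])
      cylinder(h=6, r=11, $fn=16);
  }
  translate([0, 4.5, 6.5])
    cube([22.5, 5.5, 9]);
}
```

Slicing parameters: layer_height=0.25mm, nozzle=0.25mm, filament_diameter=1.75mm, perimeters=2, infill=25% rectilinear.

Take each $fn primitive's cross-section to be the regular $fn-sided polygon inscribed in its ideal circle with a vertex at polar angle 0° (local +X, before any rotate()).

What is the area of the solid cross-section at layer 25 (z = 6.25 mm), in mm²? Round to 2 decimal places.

At z = 6.25 mm: the cylinder: section is a regular 16-gon, circumradius r=4 (area = (16/2)·4.000²·sin(360°/16) = 48.98 mm²); the r=11 cylinder at (10.5, 15) gives a regular 16-gon of circumradius 11 (constant along its height) (area = (16/2)·11.000²·sin(360°/16) = 370.44 mm²); Combining (union): the 2 present regions are separate (no shared area or edge), so areas and boundary lengths simply add and each stays a separate island — area = 419.42 mm²; the cube at (0, 4.5) is absent (z outside [6.5, 15.5]); Subtracting the remaining from the first: none of the subtracted shapes is present at this height, so the result so far is unchanged — area = 419.42 mm². Overall, the cross-section has 2 separate islands. Net area = 419.42 mm².

419.42 mm²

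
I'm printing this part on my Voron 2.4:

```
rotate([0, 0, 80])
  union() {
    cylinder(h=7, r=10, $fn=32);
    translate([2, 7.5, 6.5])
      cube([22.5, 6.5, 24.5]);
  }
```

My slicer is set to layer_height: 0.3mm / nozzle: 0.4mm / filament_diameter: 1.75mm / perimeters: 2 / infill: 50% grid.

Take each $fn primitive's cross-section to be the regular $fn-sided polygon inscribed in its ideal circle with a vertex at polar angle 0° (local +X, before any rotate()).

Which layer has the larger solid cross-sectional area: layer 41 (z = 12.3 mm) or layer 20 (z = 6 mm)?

layer 20 (z = 6 mm)

Layer 41 (z = 12.3): the cylinder does not reach this height (z outside [0, 7]); the cube at (2, 7.5) is present — its section is the full 22.5×6.5 rectangle (area 146.25 mm²); Taking the union: only the 22.5×6.5 cube at (2, 7.5) is present, so the union is just that shape — area = 146.25 mm²; (whole slice rotated 80° about Z — lengths, areas and connectivity unchanged). So its area = 146.25 mm². Layer 20 (z = 6): the cylinder: section is a regular 32-gon, circumradius r=10 (area = (32/2)·10.000²·sin(360°/32) = 312.14 mm²); the cube at (2, 7.5) is not intersected at this z (z outside [6.5, 31]); Combining (union): only the r=10 cylinder is present, so the union is just that shape — area = 312.14 mm²; (whole slice rotated 80° about Z — lengths, areas and connectivity unchanged). So its area = 312.14 mm². Layer 20 is larger (312.14 vs 146.25 mm²).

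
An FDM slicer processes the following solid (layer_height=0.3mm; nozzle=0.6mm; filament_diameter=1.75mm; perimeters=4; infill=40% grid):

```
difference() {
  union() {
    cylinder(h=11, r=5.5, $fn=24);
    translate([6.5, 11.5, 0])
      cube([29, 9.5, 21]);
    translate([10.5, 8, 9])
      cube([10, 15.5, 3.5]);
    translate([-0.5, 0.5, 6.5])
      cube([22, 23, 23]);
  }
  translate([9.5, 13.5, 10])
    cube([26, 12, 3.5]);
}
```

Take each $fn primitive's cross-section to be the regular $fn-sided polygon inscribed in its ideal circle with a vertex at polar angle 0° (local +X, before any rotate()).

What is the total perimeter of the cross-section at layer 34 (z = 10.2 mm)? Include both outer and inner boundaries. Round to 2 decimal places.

At z = 10.2 mm: the cylinder: section is a regular 24-gon, circumradius r=5.5 (perimeter = 2·24·5.500·sin(180°/24) = 34.46 mm); the cube at (6.5, 11.5) (footprint 29×9.5) is included at this height (perimeter 77.00 mm); the cube at (10.5, 8) is present — its section is the full 10×15.5 rectangle (perimeter 51.00 mm); the cube at (-0.5, 0.5) (footprint 22×23) is included at this height (perimeter 90.00 mm); Taking the union: the regions partially overlap (shared area 320.74 mm²), so the edge portions inside another operand are dropped and the merged outline is re-measured after clipping — boundary = 132.98 mm; the 26×12 cube at (9.5, 13.5) contributes its full rectangle (perimeter 76.00 mm); Subtracting the remaining from the first: starting from the result so far, the 26×12 cube at (9.5, 13.5) partially overlaps it — only the 225.00 mm² overlap (of its 312.00 mm²) is removed, clipping the outline — boundary = 132.98 mm. Overall, the cross-section is a single solid region. Total boundary length (outer) = 132.98 mm.

132.98 mm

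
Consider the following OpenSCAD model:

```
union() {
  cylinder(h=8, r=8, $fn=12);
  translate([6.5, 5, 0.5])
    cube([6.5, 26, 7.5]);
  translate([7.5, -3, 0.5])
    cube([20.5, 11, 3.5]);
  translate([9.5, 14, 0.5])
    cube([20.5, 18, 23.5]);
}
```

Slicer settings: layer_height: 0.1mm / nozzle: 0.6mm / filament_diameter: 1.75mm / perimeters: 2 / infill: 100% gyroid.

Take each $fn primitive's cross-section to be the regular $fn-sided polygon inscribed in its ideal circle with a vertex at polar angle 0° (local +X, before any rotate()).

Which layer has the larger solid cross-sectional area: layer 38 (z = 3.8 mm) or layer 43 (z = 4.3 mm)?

Layer 38 (z = 3.8): the r=8 cylinder contributes a regular 12-gon of circumradius 8 (area = (12/2)·8.000²·sin(360°/12) = 192.00 mm²); the cube at (6.5, 5) is present — its section is the full 6.5×26 rectangle (area 169.00 mm²); the 20.5×11 cube at (7.5, -3) contributes its full rectangle (area 225.50 mm²); the cube at (9.5, 14) is present — its section is the full 20.5×18 rectangle (area 369.00 mm²); Merging all regions: the regions partially overlap — summed areas 955.50 mm² minus the doubly-counted overlap 76.93 mm² gives 878.57 mm² — area = 878.57 mm². So its area = 878.57 mm². Layer 43 (z = 4.3): the r=8 cylinder contributes a regular 12-gon of circumradius 8 (area = (12/2)·8.000²·sin(360°/12) = 192.00 mm²); the cube at (6.5, 5) (footprint 6.5×26) is included at this height (area 169.00 mm²); the cube at (7.5, -3) does not reach this height (z outside [0.5, 4]); the 20.5×18 cube at (9.5, 14) contributes its full rectangle (area 369.00 mm²); Combining (union): the regions partially overlap — summed areas 730.00 mm² minus the doubly-counted overlap 59.50 mm² gives 670.50 mm² — area = 670.50 mm². So its area = 670.50 mm². Layer 38 is larger (878.57 vs 670.50 mm²).

layer 38 (z = 3.8 mm)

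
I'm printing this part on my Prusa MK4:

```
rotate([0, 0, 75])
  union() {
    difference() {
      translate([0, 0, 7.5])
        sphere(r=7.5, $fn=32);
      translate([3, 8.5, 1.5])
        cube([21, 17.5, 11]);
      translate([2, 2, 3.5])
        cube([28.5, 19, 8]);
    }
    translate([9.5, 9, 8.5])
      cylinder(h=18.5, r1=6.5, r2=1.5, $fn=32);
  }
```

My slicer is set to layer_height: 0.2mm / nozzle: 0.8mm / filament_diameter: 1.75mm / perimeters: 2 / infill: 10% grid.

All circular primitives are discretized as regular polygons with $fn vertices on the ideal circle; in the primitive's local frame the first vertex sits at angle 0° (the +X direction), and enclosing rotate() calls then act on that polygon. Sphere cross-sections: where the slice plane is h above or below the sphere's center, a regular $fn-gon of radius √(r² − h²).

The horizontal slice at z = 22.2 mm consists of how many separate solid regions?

At z = 22.2 mm: the sphere does not reach this height (|z−center|=14.700 > r=7.5); the cube at (3, 8.5) does not reach this height (z outside [1.5, 12.5]); the cube at (2, 2) is not intersected at this z (z outside [3.5, 11.5]); Taking the first minus the rest: the first operand is absent here, so nothing remains; the cone at (9.5, 9): at t=0.741 of its height the radius interpolates to r₁+(r₂−r₁)t = 2.797, giving a regular 32-gon of that circumradius; Taking the union: only the cone at (9.5, 9) is present, so the union is just that shape — 1 connected region; (whole slice rotated 75° about Z — lengths, areas and connectivity unchanged). The result has 1 disconnected region.

1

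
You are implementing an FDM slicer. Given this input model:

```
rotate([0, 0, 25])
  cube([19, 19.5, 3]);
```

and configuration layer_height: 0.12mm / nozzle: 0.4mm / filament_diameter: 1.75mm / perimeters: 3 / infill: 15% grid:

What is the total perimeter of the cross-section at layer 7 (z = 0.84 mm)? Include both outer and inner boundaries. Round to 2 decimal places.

77.00 mm

At z = 0.84 mm: the 19×19.5 cube contributes its full rectangle (perimeter 77.00 mm); (whole slice rotated 25° about Z — lengths, areas and connectivity unchanged). Overall, the cross-section is a single solid region. Total boundary length (outer) = 77.00 mm.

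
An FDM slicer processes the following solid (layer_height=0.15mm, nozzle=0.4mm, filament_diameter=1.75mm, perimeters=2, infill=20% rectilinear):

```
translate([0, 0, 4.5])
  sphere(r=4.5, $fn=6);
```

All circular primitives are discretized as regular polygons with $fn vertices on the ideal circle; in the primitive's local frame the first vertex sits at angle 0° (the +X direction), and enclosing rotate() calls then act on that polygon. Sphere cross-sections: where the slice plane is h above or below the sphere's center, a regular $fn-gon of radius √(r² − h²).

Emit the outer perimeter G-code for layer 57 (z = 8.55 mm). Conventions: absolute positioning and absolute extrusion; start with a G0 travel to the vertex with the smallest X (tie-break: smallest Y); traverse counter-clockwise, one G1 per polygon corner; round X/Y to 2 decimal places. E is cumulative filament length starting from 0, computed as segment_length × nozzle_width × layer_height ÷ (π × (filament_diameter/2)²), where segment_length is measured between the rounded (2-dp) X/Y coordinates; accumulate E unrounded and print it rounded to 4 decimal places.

G0 X-1.96 Y0.00 Z8.55
G1 X-0.98 Y-1.70 E0.0489
G1 X0.98 Y-1.70 E0.0978
G1 X1.96 Y0.00 E0.1468
G1 X0.98 Y1.70 E0.1957
G1 X-0.98 Y1.70 E0.2446
G1 X-1.96 Y0.00 E0.2936

At z = 8.55 mm: the sphere: section is a regular 6-gon, circumradius = √(r²−h²) = √(4.5²−4.05²) = 1.962. The outline is a single polygon with 6 vertices. Extrusion per mm of travel: 0.4 × 0.15 / (π × 0.875²) = 0.024945. Accumulating E over each segment gives final E = 0.2936.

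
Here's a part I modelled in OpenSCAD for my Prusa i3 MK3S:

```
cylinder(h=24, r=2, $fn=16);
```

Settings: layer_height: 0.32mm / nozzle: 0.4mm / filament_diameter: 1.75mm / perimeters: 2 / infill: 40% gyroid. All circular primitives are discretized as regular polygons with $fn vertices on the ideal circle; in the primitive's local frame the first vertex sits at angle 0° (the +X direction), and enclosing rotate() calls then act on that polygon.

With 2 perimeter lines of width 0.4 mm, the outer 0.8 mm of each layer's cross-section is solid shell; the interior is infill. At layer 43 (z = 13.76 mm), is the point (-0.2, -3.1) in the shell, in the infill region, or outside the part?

outside

At z = 13.76 mm: the r=2 cylinder contributes a regular 16-gon of circumradius 2. Overall, the cross-section is a single solid region. The nearest boundary edge runs (-0.77, -1.85)→(-0.00, -2.00); distance from the point to it = 1.12 mm. The point is not inside any of the regions above, so it lies outside the cross-section (1.12 mm from the nearest boundary).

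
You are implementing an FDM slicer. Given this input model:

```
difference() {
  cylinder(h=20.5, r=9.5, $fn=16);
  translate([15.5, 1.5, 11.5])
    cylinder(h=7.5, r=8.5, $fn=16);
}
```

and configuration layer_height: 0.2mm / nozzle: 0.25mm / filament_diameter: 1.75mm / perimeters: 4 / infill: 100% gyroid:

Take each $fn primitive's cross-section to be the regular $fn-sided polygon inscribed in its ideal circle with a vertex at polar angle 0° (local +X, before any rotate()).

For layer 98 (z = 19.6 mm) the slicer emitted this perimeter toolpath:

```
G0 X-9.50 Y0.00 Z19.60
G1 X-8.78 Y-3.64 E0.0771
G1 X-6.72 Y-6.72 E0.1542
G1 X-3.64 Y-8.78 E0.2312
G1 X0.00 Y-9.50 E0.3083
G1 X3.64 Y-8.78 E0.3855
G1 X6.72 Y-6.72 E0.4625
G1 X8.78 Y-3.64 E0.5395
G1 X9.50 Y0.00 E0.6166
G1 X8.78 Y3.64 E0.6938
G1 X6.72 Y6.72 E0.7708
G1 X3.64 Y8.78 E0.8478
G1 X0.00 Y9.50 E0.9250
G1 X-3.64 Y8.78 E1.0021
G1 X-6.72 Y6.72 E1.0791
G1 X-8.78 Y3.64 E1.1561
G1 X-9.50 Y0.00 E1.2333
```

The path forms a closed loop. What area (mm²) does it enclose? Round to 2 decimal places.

276.48 mm²

Apply the shoelace formula to the sequence of (X, Y) vertices; enclosed area = 276.48 mm².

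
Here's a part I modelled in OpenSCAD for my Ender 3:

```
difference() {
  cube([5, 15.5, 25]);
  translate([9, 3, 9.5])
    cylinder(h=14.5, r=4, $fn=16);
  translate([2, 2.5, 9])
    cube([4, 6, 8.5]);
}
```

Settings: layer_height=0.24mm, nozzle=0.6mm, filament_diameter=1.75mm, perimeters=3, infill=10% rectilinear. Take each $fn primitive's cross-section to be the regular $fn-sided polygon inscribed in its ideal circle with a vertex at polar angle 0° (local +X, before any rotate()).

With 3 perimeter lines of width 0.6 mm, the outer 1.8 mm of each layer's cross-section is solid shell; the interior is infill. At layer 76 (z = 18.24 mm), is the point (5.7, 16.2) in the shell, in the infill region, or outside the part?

outside

At z = 18.24 mm: the cube is present — its section is the full 5×15.5 rectangle; the r=4 cylinder at (9, 3) contributes a regular 16-gon of circumradius 4; the cube at (2, 2.5) is not intersected at this z (z outside [9, 17.5]); Subtracting the remaining from the first: starting from the 5×15.5 cube, the r=4 cylinder at (9, 3) misses the remaining region (no effect) — 1 connected region. Overall, the cross-section is a single solid region. The nearest boundary edge runs (0.00, 15.50)→(5.00, 15.50); distance from the point to it = 0.99 mm. The point is not inside any of the regions above, so it lies outside the cross-section (0.99 mm from the nearest boundary).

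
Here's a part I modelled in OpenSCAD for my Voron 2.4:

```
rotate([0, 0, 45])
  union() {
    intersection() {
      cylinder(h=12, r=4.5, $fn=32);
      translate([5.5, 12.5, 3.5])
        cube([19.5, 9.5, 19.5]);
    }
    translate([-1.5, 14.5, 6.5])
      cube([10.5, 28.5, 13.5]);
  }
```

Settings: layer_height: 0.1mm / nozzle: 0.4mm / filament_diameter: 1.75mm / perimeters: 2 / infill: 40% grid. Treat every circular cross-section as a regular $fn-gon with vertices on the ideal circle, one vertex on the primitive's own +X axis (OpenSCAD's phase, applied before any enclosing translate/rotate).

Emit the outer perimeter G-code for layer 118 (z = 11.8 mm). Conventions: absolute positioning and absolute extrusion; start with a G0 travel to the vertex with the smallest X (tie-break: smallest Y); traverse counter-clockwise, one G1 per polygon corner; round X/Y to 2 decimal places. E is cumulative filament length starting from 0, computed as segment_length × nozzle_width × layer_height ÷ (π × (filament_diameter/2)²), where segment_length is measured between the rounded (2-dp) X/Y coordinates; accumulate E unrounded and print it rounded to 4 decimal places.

At z = 11.8 mm: the r=4.5 cylinder gives a regular 32-gon of circumradius 4.5 (constant along its height); the cube at (5.5, 12.5) (footprint 19.5×9.5) is included at this height; After intersecting: the 19.5×9.5 cube at (5.5, 12.5) does not overlap the r=4.5 cylinder (empty) — nothing remains; the cube at (-1.5, 14.5) is present — its section is the full 10.5×28.5 rectangle; Merging all regions: only the 10.5×28.5 cube at (-1.5, 14.5) is present, so the union is just that shape — 1 connected region; (whole slice rotated 45° about Z — lengths, areas and connectivity unchanged). The outline is a single polygon with 4 vertices. Extrusion per mm of travel: 0.4 × 0.1 / (π × 0.875²) = 0.016630. Accumulating E over each segment gives final E = 1.2973.

G0 X-31.47 Y29.34 Z11.80
G1 X-11.31 Y9.19 E0.4740
G1 X-3.89 Y16.62 E0.6486
G1 X-24.04 Y36.77 E1.1225
G1 X-31.47 Y29.34 E1.2973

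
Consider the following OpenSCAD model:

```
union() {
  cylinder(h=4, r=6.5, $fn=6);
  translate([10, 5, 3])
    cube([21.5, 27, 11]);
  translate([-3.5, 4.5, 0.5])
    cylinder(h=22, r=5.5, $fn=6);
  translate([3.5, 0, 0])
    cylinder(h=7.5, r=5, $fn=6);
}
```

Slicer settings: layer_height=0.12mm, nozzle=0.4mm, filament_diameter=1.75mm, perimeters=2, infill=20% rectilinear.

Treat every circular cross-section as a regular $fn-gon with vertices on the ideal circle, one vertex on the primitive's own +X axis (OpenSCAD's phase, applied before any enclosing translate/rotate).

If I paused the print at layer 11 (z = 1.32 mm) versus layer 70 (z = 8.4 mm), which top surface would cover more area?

Layer 11 (z = 1.32): the r=6.5 cylinder contributes a regular 6-gon of circumradius 6.5 (area = (6/2)·6.500²·sin(360°/6) = 109.77 mm²); the cube at (10, 5) is not intersected at this z (z outside [3, 14]); the r=5.5 cylinder at (-3.5, 4.5) contributes a regular 6-gon of circumradius 5.5 (area = (6/2)·5.500²·sin(360°/6) = 78.59 mm²); the r=5 cylinder at (3.5, 0) contributes a regular 6-gon of circumradius 5 (area = (6/2)·5.000²·sin(360°/6) = 64.95 mm²); Taking the union: the regions partially overlap — summed areas 253.31 mm² minus the doubly-counted overlap 81.60 mm² gives 171.71 mm² — area = 171.71 mm². So its area = 171.71 mm². Layer 70 (z = 8.4): the cylinder does not reach this height (z outside [0, 4]); the cube at (10, 5) (footprint 21.5×27) is included at this height (area 580.50 mm²); the cylinder at (-3.5, 4.5): section is a regular 6-gon, circumradius r=5.5 (area = (6/2)·5.500²·sin(360°/6) = 78.59 mm²); the cylinder at (3.5, 0) is absent (z outside [0, 7.5]); Merging all regions: the 2 present regions are separate (no shared area or edge), so areas and boundary lengths simply add and each stays a separate island — area = 659.09 mm². So its area = 659.09 mm². Layer 70 is larger (659.09 vs 171.71 mm²).

layer 70 (z = 8.4 mm)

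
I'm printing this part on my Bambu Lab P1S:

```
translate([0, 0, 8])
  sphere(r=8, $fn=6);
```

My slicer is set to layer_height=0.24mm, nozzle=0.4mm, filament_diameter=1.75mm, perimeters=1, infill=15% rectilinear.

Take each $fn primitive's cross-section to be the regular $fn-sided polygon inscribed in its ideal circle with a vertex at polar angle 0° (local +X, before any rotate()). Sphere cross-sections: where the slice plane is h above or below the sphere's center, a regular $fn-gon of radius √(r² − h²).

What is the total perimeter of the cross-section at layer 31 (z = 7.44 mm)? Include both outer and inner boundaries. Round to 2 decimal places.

At z = 7.44 mm: the sphere: section is a regular 6-gon, circumradius = √(r²−h²) = √(8²−0.56²) = 7.980 (perimeter = 2·6·7.980·sin(180°/6) = 47.88 mm). Overall, the cross-section is a single solid region. Total boundary length (outer) = 47.88 mm.

47.88 mm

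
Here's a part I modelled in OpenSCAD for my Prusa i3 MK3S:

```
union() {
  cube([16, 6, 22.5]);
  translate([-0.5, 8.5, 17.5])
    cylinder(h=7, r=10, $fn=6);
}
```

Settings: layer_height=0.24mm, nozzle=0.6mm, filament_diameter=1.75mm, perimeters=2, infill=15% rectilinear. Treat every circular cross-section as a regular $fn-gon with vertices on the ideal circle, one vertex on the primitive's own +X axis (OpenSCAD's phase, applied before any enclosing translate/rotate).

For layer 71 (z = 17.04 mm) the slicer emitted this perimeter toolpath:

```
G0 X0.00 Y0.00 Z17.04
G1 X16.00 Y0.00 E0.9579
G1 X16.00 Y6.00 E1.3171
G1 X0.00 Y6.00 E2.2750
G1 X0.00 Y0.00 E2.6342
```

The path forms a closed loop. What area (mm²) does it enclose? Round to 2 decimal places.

Apply the shoelace formula to the sequence of (X, Y) vertices; enclosed area = 96.00 mm².

96.00 mm²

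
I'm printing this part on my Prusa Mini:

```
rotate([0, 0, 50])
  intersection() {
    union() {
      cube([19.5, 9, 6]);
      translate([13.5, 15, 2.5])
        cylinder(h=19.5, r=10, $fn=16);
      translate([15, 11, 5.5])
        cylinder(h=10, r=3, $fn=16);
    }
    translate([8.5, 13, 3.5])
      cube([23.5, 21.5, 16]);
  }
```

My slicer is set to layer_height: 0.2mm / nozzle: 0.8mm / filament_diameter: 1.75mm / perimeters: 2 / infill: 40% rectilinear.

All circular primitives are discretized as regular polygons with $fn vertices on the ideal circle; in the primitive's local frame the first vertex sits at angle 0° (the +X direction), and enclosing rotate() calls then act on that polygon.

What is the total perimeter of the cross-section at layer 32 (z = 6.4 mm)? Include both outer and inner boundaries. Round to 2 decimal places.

At z = 6.4 mm: the cube is absent (z outside [0, 6]); the r=10 cylinder at (13.5, 15) contributes a regular 16-gon of circumradius 10 (perimeter = 2·16·10.000·sin(180°/16) = 62.43 mm); the r=3 cylinder at (15, 11) contributes a regular 16-gon of circumradius 3 (perimeter = 2·16·3.000·sin(180°/16) = 18.73 mm); Combining (union): the r=3 cylinder at (15, 11) lies entirely inside the r=10 cylinder at (13.5, 15), so the union is just the r=10 cylinder at (13.5, 15) — boundary = 62.43 mm; the cube at (8.5, 13) is present — its section is the full 23.5×21.5 rectangle (perimeter 90.00 mm); After intersecting: the 23.5×21.5 cube at (8.5, 13) partially overlaps the result so far; clipping to the common part keeps 153.33 mm² — boundary = 48.02 mm; (rotated 50° about Z; rotation is an isometry so areas/perimeters/island counts are preserved). Overall, the cross-section is a single solid region. Total boundary length (outer) = 48.02 mm.

48.02 mm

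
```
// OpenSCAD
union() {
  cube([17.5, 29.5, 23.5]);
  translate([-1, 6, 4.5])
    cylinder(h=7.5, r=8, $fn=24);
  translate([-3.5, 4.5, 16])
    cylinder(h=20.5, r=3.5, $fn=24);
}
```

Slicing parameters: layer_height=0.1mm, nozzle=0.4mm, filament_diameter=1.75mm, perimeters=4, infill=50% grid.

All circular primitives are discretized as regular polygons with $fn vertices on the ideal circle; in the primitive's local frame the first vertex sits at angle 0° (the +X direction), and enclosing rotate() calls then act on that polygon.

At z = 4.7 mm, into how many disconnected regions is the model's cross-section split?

At z = 4.7 mm: the 17.5×29.5 cube contributes its full rectangle; the r=8 cylinder at (-1, 6) contributes a regular 24-gon of circumradius 8; the cylinder at (-3.5, 4.5) does not reach this height (z outside [16, 36.5]); Combining (union): the regions partially overlap (shared area 78.47 mm²), so overlapping operands fuse into one piece — 1 connected region. The result has 1 disconnected region.

1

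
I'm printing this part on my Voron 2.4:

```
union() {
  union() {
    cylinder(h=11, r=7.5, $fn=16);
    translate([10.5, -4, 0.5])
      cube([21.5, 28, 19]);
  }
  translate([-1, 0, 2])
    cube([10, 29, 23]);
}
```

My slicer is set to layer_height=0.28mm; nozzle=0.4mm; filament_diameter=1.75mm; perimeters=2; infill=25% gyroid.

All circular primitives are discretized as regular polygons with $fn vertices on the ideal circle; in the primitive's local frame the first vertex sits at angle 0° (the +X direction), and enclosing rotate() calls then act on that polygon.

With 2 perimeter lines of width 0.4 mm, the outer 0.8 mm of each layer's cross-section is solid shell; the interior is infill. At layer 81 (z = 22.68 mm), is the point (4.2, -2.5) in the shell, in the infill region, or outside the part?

At z = 22.68 mm: the cylinder is absent (z outside [0, 11]); the cube at (10.5, -4) is not intersected at this z (z outside [0.5, 19.5]); Merging all regions: nothing is present at this height; the cube at (-1, 0) (footprint 10×29) is included at this height; Taking the union: only the 10×29 cube at (-1, 0) is present, so the union is just that shape — 1 connected region. Overall, the cross-section is a single solid region. The nearest boundary edge runs (-1.00, 0.00)→(9.00, 0.00); distance from the point to it = 2.50 mm. The point is not inside any of the regions above, so it lies outside the cross-section (2.50 mm from the nearest boundary).

outside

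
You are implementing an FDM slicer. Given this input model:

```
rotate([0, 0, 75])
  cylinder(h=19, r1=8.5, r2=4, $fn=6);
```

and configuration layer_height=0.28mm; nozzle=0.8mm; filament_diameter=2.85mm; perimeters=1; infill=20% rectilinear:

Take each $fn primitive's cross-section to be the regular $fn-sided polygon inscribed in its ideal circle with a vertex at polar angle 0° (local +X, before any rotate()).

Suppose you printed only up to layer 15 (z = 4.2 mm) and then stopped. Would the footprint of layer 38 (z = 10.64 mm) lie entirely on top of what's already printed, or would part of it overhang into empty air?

entirely on top

Compare the two slices. At z = 4.2: the cone (r1=8.5→r2=4) has section circumradius 7.505 here — a regular 6-gon (area = (6/2)·7.505²·sin(360°/6) = 146.35 mm²); (whole slice rotated 75° about Z — lengths, areas and connectivity unchanged). At z = 10.64: the cone contributes a regular 6-gon of circumradius 5.980 (interpolated between r1=8.5 and r2=4 at t=0.560) (area = (6/2)·5.980²·sin(360°/6) = 92.91 mm²); (rotated 75° about Z; rotation is an isometry so areas/perimeters/island counts are preserved). Checking containment: the cross-section at z = 10.64 is a subset of the cross-section at z = 4.2.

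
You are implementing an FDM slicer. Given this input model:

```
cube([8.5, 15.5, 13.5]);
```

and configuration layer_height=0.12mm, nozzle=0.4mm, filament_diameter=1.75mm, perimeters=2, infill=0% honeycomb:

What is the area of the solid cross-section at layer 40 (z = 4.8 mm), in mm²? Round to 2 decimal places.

At z = 4.8 mm: the cube (footprint 8.5×15.5) is included at this height (area 131.75 mm²). Overall, the cross-section is a single solid region. Net area = 131.75 mm².

131.75 mm²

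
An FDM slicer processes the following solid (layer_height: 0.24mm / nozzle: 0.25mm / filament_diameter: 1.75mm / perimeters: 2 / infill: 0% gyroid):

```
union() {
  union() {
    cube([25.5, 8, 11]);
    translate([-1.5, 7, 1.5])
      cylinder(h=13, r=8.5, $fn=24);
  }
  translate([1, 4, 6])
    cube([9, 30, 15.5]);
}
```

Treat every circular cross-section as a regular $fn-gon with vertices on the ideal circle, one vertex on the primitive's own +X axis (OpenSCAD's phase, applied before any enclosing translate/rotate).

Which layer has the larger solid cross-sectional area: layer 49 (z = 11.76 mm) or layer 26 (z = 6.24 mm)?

layer 26 (z = 6.24 mm)

Layer 49 (z = 11.76): the cube is absent (z outside [0, 11]); the r=8.5 cylinder at (-1.5, 7) contributes a regular 24-gon of circumradius 8.5 (area = (24/2)·8.500²·sin(360°/24) = 224.40 mm²); Merging all regions: only the r=8.5 cylinder at (-1.5, 7) is present, so the union is just that shape — area = 224.40 mm²; the 9×30 cube at (1, 4) contributes its full rectangle (area 270.00 mm²); Combining (union): the regions partially overlap — summed areas 494.40 mm² minus the doubly-counted overlap 52.59 mm² gives 441.81 mm² — area = 441.81 mm². So its area = 441.81 mm². Layer 26 (z = 6.24): the cube is present — its section is the full 25.5×8 rectangle (area 204.00 mm²); the r=8.5 cylinder at (-1.5, 7) contributes a regular 24-gon of circumradius 8.5 (area = (24/2)·8.500²·sin(360°/24) = 224.40 mm²); Merging all regions: the regions partially overlap — summed areas 428.40 mm² minus the doubly-counted overlap 47.86 mm² gives 380.54 mm² — area = 380.54 mm²; the cube at (1, 4) is present — its section is the full 9×30 rectangle (area 270.00 mm²); Merging all regions: the regions partially overlap — summed areas 650.54 mm² minus the doubly-counted overlap 65.34 mm² gives 585.20 mm² — area = 585.20 mm². So its area = 585.20 mm². Layer 26 is larger (585.20 vs 441.81 mm²).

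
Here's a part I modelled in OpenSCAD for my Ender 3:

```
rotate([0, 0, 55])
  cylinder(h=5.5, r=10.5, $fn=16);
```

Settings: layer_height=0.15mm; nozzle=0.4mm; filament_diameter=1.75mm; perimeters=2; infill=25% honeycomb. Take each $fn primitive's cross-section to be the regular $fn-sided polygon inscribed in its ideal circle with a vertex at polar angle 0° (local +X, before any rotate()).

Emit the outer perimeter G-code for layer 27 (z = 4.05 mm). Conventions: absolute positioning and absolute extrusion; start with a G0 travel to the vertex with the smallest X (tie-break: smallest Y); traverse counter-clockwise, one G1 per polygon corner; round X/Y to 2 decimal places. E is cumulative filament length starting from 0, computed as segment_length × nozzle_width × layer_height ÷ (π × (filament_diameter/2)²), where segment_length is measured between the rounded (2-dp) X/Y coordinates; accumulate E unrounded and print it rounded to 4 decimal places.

G0 X-10.34 Y-1.82 Z4.05
G1 X-8.86 Y-5.64 E0.1022
G1 X-6.02 Y-8.60 E0.2045
G1 X-2.27 Y-10.25 E0.3067
G1 X1.82 Y-10.34 E0.4088
G1 X5.64 Y-8.86 E0.5110
G1 X8.60 Y-6.02 E0.6133
G1 X10.25 Y-2.27 E0.7155
G1 X10.34 Y1.82 E0.8175
G1 X8.86 Y5.64 E0.9197
G1 X6.02 Y8.60 E1.0221
G1 X2.27 Y10.25 E1.1243
G1 X-1.82 Y10.34 E1.2263
G1 X-5.64 Y8.86 E1.3285
G1 X-8.60 Y6.02 E1.4308
G1 X-10.25 Y2.27 E1.5330
G1 X-10.34 Y-1.82 E1.6351

At z = 4.05 mm: the r=10.5 cylinder contributes a regular 16-gon of circumradius 10.5; (rotated 55° about Z; rotation is an isometry so areas/perimeters/island counts are preserved). The outline is a single polygon with 16 vertices. Extrusion per mm of travel: 0.4 × 0.15 / (π × 0.875²) = 0.024945. Accumulating E over each segment gives final E = 1.6351.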